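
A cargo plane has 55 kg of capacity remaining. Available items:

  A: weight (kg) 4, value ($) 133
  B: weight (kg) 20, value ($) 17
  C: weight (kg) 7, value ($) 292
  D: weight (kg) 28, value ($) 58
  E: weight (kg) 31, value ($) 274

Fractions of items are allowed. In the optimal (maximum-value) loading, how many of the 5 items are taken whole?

3

Greedy by value/weight ratio, highest first.
Ratios (sorted): C 41.71, A 33.25, E 8.84, D 2.07, B 0.85
take C (7 @ 292); take A (4 @ 133); take E (31 @ 274); take 13/28 of D → 26.93. Capacity used 55/55.
3 item(s) taken whole; one partial (take 13/28 of D).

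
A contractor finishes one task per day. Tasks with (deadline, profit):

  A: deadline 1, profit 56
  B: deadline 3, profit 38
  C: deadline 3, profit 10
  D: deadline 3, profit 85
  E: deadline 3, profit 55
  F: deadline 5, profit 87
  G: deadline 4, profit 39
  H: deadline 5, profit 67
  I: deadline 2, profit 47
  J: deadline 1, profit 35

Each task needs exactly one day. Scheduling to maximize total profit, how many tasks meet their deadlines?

Take jobs in profit order; each goes to the latest open slot no later than its deadline.
By profit: F(d5,87), D(d3,85), H(d5,67), A(d1,56), E(d3,55), I(d2,47), G(d4,39), B(d3,38), J(d1,35), C(d3,10)
F→slot 5; D→slot 3; H→slot 4; A→slot 1; E→slot 2; I skipped; G skipped; B skipped; J skipped; C skipped.
5 of 10 scheduled.

5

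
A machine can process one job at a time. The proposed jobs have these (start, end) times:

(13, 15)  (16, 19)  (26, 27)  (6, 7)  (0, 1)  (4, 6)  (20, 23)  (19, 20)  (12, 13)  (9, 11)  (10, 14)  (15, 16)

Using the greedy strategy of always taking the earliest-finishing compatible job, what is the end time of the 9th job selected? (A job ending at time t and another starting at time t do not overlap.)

Sorted by end: (0,1)  (4,6)  (6,7)  (9,11)  (12,13)  (10,14)  (13,15)  (15,16)  (16,19)  (19,20)  (20,23)  (26,27)
take (0,1); take (4,6); take (6,7); take (9,11); take (12,13); take (13,15); take (15,16); take (16,19); take (19,20); take (20,23); take (26,27).
Selected: (0,1) (4,6) (6,7) (9,11) (12,13) (13,15) (15,16) (16,19) (19,20) (20,23) (26,27)

20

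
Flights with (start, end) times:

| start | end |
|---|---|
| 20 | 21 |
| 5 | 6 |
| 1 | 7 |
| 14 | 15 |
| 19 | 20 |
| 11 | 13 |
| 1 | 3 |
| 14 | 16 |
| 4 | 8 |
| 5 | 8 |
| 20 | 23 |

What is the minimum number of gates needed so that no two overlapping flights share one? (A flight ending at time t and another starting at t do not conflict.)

Events (time:±→running): 1:+→1 1:+→2 3:-→1 4:+→2 5:+→3 5:+→4 … peak 4.

4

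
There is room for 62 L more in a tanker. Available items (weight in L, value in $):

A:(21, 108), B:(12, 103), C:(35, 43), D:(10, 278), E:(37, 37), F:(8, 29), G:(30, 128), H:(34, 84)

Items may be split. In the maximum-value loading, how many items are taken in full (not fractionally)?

3

Ratios (sorted): D 27.80, B 8.58, A 5.14, G 4.27, F 3.62, H 2.47, C 1.23, E 1.00
take D (10 @ 278); take B (12 @ 103); take A (21 @ 108); take 19/30 of G → 81.07. Capacity used 62/62.
3 item(s) taken whole; one partial (take 19/30 of G).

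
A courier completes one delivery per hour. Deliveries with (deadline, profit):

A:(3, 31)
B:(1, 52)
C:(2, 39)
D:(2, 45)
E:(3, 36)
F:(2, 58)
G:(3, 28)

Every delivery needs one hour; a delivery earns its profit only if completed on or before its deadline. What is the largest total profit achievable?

146

Take jobs in profit order; each goes to the latest open slot no later than its deadline.
Profit order: F=58 B=52 D=45 C=39 E=36 A=31 G=28
Assign: F→slot 2, B→slot 1, D skipped, C skipped, E→slot 3, A skipped, G skipped.
Slots: [1:B] [2:F] [3:E]
Profit = 52 + 58 + 36 = 146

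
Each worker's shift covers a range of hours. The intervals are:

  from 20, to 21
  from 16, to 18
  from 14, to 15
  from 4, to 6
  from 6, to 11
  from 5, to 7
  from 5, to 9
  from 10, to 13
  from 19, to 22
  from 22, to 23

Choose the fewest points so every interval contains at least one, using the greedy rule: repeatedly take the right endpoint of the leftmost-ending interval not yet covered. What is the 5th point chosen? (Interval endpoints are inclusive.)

21

Sort by right endpoint; whenever an interval is uncovered, place a point at its right end.
Sorted: [4,6] [5,7] [5,9] [6,11] [10,13] [14,15] [16,18] [20,21] [19,22] [22,23]
{[4,6],[5,7],[5,9],[6,11]} hit by 6; {[10,13]} hit by 13; {[14,15]} hit by 15; {[16,18]} hit by 18; {[20,21],[19,22]} hit by 21; {[22,23]} hit by 23.
Points: 6, 13, 15, 18, 21, 23 (6 total).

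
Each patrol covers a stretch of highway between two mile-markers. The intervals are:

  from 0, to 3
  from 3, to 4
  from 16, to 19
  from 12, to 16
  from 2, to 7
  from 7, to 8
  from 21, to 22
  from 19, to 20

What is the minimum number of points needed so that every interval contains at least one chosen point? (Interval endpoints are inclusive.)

Process intervals by earliest right end; each time one isn't hit yet, stab at its right endpoint.
Sorted: [0,3] [3,4] [2,7] [7,8] [12,16] [16,19] [19,20] [21,22]
{[0,3],[3,4],[2,7]} hit by 3; {[7,8]} hit by 8; {[12,16],[16,19]} hit by 16; {[19,20]} hit by 20; {[21,22]} hit by 22.
Points: 3, 8, 16, 20, 22 (5 total).

5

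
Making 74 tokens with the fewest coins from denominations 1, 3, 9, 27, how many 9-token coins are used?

74 − 2×27→20 − 2×9→2 − 2×1→0
Count of 9: 2

2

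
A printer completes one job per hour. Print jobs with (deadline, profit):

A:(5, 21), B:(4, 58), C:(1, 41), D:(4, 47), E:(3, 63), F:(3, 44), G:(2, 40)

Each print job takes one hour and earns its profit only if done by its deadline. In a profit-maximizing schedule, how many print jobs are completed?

5

Sort by profit descending; place each in the latest free slot ≤ its deadline.
Profit order: E=63 B=58 D=47 F=44 C=41 G=40 A=21
Assign: E→slot 3, B→slot 4, D→slot 2, F→slot 1, C skipped, G skipped, A→slot 5.
Slots: [1:F] [2:D] [3:E] [4:B] [5:A]
5 of 7 scheduled.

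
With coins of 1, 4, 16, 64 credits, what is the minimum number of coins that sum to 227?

8

Use the largest denomination that fits, subtract, and repeat.
227 − 3×64→35 − 2×16→3 − 3×1→0
Total coins = 3 + 2 + 3 = 8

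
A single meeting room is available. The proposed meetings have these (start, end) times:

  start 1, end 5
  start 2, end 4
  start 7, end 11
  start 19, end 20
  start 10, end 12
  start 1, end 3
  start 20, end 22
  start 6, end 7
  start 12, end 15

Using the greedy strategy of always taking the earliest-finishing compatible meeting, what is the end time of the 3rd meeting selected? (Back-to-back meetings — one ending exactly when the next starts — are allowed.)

11

Greedy by earliest finish: after sorting by end time, pick each interval compatible with the last pick.
Sorted by end: (1,3)  (2,4)  (1,5)  (6,7)  (7,11)  (10,12)  (12,15)  (19,20)  (20,22)
take (1,3); skip (2,4); take (6,7); take (7,11); take (12,15); take (19,20); take (20,22).
Selected: (1,3) (6,7) (7,11) (12,15) (19,20) (20,22)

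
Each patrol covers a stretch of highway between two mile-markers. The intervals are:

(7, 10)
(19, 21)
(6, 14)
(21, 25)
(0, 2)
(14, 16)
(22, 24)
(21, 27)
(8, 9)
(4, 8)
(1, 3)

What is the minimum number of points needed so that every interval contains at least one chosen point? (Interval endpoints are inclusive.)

By right end: [0,2]  [1,3]  [4,8]  [8,9]  [7,10]  [6,14]  [14,16]  [19,21]  [22,24]  [21,25]  [21,27]
[0,2] uncovered → point at 2; [4,8] uncovered → point at 8; [14,16] uncovered → point at 16; [19,21] uncovered → point at 21; [22,24] uncovered → point at 24.
Points: 2, 8, 16, 21, 24 (5 total).

5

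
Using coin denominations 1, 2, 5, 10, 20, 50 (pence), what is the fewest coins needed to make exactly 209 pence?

209 = 4×50 + 1×5 + 2×2
Total coins = 4 + 1 + 2 = 7

7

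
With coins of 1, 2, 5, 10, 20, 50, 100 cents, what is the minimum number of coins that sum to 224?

Use the largest denomination that fits, subtract, and repeat.
224 = 2×100 + 1×20 + 2×2
Total coins = 2 + 1 + 2 = 5

5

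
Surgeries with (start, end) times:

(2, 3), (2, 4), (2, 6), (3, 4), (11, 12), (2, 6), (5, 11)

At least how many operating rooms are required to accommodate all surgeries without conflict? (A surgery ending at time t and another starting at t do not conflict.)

Events (time:±→running): 2:+→1 2:+→2 2:+→3 2:+→4 … peak 4.

4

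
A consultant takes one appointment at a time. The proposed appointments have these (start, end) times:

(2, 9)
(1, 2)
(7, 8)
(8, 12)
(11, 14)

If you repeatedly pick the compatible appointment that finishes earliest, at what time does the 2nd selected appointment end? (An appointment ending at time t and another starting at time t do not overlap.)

8

Sort by end time and greedily take each interval whose start is ≥ the last chosen end.
By end time: (1,2), (7,8), (2,9), (8,12), (11,14).
Pick (1,2); next start ≥ 2 → (7,8); next start ≥ 8 → (8,12).
Selected: (1,2) (7,8) (8,12)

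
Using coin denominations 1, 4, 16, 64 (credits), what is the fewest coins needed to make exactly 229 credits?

7

Use the largest denomination that fits, subtract, and repeat.
229 − 3×64→37 − 2×16→5 − 1×4→1 − 1×1→0
Total coins = 3 + 2 + 1 + 1 = 7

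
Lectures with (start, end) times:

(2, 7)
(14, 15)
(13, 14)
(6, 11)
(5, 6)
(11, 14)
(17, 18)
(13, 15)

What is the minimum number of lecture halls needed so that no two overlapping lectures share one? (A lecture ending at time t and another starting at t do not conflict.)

3

Events (time:±→running): 2:+→1 5:+→2 6:-→1 6:+→2 7:-→1 11:-→0 11:+→1 13:+→2 13:+→3 … peak 3.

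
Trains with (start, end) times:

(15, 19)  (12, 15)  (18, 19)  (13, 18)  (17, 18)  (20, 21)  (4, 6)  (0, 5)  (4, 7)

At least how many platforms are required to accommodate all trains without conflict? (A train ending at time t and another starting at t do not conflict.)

3

The answer is the maximum number of intervals overlapping at any instant.
starts: [0, 4, 4, 12, 13, 15, 17, 18, 20]
ends:   [5, 6, 7, 15, 18, 18, 19, 19, 21]
s0→1 s4→2 s4→3  — peak 3.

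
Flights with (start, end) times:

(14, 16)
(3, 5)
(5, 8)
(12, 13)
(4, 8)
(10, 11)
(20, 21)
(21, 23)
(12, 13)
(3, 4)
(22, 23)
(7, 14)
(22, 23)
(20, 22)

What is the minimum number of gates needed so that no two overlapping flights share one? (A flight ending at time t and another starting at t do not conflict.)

3

Events (time:±→running): 3:+→1 3:+→2 4:-→1 4:+→2 5:-→1 5:+→2 7:+→3 … peak 3.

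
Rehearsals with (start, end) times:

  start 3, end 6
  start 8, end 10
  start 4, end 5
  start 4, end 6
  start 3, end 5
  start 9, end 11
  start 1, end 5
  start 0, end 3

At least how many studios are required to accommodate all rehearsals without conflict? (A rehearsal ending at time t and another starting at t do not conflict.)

5

The answer is the maximum number of intervals overlapping at any instant.
starts: [0, 1, 3, 3, 4, 4, 8, 9]
ends:   [3, 5, 5, 5, 6, 6, 10, 11]
s0→1 s1→2 e3→1 s3→2 s3→3 s4→4 s4→5  — peak 5.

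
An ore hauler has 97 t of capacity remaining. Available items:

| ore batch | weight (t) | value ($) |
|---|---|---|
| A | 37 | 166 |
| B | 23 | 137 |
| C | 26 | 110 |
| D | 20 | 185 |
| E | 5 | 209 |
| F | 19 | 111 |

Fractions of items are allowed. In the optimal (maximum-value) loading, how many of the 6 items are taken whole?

Sort by value per unit weight and fill in that order.
Ratios (sorted): E 41.80, D 9.25, B 5.96, F 5.84, A 4.49, C 4.23
take E (5 @ 209); take D (20 @ 185); take B (23 @ 137); take F (19 @ 111); take 30/37 of A → 134.59. Capacity used 97/97.
4 item(s) taken whole; one partial (take 30/37 of A).

4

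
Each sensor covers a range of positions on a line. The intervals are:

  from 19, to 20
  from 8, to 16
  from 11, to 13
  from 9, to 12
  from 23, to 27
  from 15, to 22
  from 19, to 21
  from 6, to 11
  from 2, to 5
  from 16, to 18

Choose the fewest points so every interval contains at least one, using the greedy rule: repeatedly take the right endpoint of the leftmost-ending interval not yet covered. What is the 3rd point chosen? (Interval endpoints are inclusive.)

Sorted: [2,5] [6,11] [9,12] [11,13] [8,16] [16,18] [19,20] [19,21] [15,22] [23,27]
{[2,5]} hit by 5; {[6,11],[9,12],[11,13],[8,16]} hit by 11; {[16,18]} hit by 18; {[19,20],[19,21],[15,22]} hit by 20; {[23,27]} hit by 27.
Points: 5, 11, 18, 20, 27 (5 total).

18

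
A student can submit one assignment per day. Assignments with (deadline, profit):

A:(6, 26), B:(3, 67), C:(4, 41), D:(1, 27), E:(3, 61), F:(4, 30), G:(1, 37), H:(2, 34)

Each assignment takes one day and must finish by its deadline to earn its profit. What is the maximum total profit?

232

By profit: B(d3,67), E(d3,61), C(d4,41), G(d1,37), H(d2,34), F(d4,30), D(d1,27), A(d6,26)
B→slot 3; E→slot 2; C→slot 4; G→slot 1; H skipped; F skipped; D skipped; A→slot 6.
Profit = 37 + 61 + 67 + 41 + 26 = 232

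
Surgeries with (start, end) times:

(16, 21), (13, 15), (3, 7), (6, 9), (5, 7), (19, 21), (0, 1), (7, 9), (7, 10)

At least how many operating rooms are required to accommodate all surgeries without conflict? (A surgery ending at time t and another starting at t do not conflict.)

3

starts: [0, 3, 5, 6, 7, 7, 13, 16, 19]
ends:   [1, 7, 7, 9, 9, 10, 15, 21, 21]
s0→1 e1→0 s3→1 s5→2 s6→3  — peak 3.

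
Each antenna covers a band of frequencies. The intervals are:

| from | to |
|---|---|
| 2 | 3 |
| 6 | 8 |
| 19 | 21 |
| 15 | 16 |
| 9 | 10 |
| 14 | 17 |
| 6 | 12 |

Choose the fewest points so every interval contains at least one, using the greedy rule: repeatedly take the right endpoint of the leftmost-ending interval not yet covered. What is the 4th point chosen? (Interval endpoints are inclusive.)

16

Sort by right endpoint; whenever an interval is uncovered, place a point at its right end.
By right end: [2,3]  [6,8]  [9,10]  [6,12]  [15,16]  [14,17]  [19,21]
[2,3] uncovered → point at 3; [6,8] uncovered → point at 8; [9,10] uncovered → point at 10; [15,16] uncovered → point at 16; [19,21] uncovered → point at 21.
Points: 3, 8, 10, 16, 21 (5 total).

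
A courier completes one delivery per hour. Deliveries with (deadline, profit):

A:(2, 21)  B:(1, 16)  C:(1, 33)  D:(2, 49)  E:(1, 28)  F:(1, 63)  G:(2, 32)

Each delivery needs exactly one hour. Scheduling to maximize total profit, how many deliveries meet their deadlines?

2

By profit: F(d1,63), D(d2,49), C(d1,33), G(d2,32), E(d1,28), A(d2,21), B(d1,16)
F→slot 1; D→slot 2; C skipped; G skipped; E skipped; A skipped; B skipped.
2 of 7 scheduled.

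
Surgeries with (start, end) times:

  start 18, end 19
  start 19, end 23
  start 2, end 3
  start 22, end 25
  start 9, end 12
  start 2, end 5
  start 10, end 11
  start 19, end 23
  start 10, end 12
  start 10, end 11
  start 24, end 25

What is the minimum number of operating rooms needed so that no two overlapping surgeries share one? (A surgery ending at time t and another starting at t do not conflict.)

4

Count concurrent intervals with a sweep; the peak is the room count.
Events (time:±→running): 2:+→1 2:+→2 3:-→1 5:-→0 9:+→1 10:+→2 10:+→3 10:+→4 … peak 4.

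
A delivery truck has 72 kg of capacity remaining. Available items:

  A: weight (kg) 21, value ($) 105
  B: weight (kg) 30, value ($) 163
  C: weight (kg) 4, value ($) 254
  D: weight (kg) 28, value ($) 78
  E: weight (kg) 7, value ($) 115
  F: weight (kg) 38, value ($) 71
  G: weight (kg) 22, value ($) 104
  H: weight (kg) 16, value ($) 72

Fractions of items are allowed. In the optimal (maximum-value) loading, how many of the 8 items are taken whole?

Order: C (254/4=63.50) > E (115/7=16.43) > B (163/30=5.43) > A (105/21=5.00) > G (104/22=4.73) > H (72/16=4.50) > D (78/28=2.79) > F (71/38=1.87)
Fill: take C (4 @ 254) → take E (7 @ 115) → take B (30 @ 163) → take A (21 @ 105) → take 10/22 of G → 47.27; 72/72 used.
4 item(s) taken whole; one partial (take 10/22 of G).

4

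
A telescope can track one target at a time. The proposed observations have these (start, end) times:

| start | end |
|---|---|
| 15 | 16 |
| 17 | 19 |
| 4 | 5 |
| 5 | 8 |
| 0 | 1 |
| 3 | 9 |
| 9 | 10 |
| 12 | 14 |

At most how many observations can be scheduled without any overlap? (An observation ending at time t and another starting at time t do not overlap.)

7

Sort by end time and greedily take each interval whose start is ≥ the last chosen end.
Sorted by end: (0,1)  (4,5)  (5,8)  (3,9)  (9,10)  (12,14)  (15,16)  (17,19)
take (0,1); take (4,5); take (5,8); skip (3,9); take (9,10); take (12,14); take (15,16); take (17,19).
Selected 7 observations.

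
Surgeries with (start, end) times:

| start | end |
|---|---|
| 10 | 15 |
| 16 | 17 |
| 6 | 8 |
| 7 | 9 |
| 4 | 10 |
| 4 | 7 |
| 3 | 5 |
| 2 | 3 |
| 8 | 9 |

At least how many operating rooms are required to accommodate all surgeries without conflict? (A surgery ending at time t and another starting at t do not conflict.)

Count concurrent intervals with a sweep; the peak is the room count.
starts: [2, 3, 4, 4, 6, 7, 8, 10, 16]
ends:   [3, 5, 7, 8, 9, 9, 10, 15, 17]
s2→1 e3→0 s3→1 s4→2 s4→3  — peak 3.

3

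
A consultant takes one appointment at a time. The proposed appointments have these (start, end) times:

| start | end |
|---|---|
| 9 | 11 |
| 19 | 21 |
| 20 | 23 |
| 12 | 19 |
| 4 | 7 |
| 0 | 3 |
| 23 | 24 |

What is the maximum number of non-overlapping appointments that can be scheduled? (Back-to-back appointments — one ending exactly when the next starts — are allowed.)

Sorted by end: (0,3)  (4,7)  (9,11)  (12,19)  (19,21)  (20,23)  (23,24)
take (0,3); take (4,7); take (9,11); take (12,19); take (19,21); take (23,24).
Selected 6 appointments.

6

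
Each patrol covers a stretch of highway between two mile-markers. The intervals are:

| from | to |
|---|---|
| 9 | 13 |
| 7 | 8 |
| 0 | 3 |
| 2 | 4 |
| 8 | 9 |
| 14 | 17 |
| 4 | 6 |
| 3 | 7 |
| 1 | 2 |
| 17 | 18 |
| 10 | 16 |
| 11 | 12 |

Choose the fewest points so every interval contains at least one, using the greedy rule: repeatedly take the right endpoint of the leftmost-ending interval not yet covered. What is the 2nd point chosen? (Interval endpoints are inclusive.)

6

By right end: [1,2]  [0,3]  [2,4]  [4,6]  [3,7]  [7,8]  [8,9]  [11,12]  [9,13]  [10,16]  [14,17]  [17,18]
[1,2] uncovered → point at 2; [4,6] uncovered → point at 6; [7,8] uncovered → point at 8; [11,12] uncovered → point at 12; [14,17] uncovered → point at 17.
Points: 2, 6, 8, 12, 17 (5 total).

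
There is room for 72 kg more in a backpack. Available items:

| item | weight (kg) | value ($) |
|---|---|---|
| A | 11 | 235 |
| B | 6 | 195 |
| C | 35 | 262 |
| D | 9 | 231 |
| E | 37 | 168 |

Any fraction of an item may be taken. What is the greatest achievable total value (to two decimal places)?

972.95

Greedy by value/weight ratio, highest first.
Order: B (195/6=32.50) > D (231/9=25.67) > A (235/11=21.36) > C (262/35=7.49) > E (168/37=4.54)
Fill: take B (6 @ 195) → take D (9 @ 231) → take A (11 @ 235) → take C (35 @ 262) → take 11/37 of E → 49.95; 72/72 used.
Total value = 972.95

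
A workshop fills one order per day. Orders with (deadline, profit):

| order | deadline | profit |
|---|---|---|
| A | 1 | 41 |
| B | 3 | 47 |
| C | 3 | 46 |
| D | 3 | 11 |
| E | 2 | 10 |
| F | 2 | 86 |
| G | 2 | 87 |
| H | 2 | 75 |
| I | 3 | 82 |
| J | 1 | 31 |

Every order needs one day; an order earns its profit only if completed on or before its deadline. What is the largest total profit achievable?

255

Take jobs in profit order; each goes to the latest open slot no later than its deadline.
Profit order: G=87 F=86 I=82 H=75 B=47 C=46 A=41 J=31 D=11 E=10
Assign: G→slot 2, F→slot 1, I→slot 3, H skipped, B skipped, C skipped, A skipped, J skipped, D skipped, E skipped.
Slots: [1:F] [2:G] [3:I]
Profit = 86 + 87 + 82 = 255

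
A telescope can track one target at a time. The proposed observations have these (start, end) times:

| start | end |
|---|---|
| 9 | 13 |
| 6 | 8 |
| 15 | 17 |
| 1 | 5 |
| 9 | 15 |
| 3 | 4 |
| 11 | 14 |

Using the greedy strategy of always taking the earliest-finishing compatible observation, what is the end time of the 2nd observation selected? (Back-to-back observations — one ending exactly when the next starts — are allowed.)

By end time: (3,4), (1,5), (6,8), (9,13), (11,14), (9,15), (15,17).
Pick (3,4); next start ≥ 4 → (6,8); next start ≥ 8 → (9,13); next start ≥ 13 → (15,17).
Selected: (3,4) (6,8) (9,13) (15,17)

8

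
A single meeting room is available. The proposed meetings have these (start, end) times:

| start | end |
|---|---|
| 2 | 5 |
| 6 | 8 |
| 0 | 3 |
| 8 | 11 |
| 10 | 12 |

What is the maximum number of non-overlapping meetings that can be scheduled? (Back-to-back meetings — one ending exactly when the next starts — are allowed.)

Sorted by end: (0,3)  (2,5)  (6,8)  (8,11)  (10,12)
take (0,3); skip (2,5); take (6,8); take (8,11).
Selected 3 meetings.

3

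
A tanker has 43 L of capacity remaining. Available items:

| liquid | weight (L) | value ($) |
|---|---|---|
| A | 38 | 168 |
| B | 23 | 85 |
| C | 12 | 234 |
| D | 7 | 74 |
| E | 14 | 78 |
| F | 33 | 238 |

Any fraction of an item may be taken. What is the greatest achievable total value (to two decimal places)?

481.09

Greedy by value/weight ratio, highest first.
Ratios (sorted): C 19.50, D 10.57, F 7.21, E 5.57, A 4.42, B 3.70
take C (12 @ 234); take D (7 @ 74); take 24/33 of F → 173.09. Capacity used 43/43.
Total value = 481.09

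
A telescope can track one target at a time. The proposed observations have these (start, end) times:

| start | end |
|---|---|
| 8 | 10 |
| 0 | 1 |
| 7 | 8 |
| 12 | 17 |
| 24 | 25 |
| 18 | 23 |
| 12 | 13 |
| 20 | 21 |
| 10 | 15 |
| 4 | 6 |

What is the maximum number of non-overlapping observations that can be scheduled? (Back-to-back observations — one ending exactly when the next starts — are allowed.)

7

Sorted by end: (0,1)  (4,6)  (7,8)  (8,10)  (12,13)  (10,15)  (12,17)  (20,21)  (18,23)  (24,25)
take (0,1); take (4,6); take (7,8); take (8,10); take (12,13); skip (12,17); take (20,21); take (24,25).
Selected 7 observations.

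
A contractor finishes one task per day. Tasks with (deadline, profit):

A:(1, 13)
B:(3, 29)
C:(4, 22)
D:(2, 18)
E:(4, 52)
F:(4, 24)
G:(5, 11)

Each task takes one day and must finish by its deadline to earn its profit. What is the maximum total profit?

138

Sort by profit descending; place each in the latest free slot ≤ its deadline.
Profit order: E=52 B=29 F=24 C=22 D=18 A=13 G=11
Assign: E→slot 4, B→slot 3, F→slot 2, C→slot 1, D skipped, A skipped, G→slot 5.
Slots: [1:C] [2:F] [3:B] [4:E] [5:G]
Profit = 22 + 24 + 29 + 52 + 11 = 138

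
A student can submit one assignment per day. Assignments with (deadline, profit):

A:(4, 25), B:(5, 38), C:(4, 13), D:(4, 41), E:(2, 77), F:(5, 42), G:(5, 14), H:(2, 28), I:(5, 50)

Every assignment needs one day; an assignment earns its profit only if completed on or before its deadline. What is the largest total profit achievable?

248

Profit order: E=77 I=50 F=42 D=41 B=38 H=28 A=25 G=14 C=13
Assign: E→slot 2, I→slot 5, F→slot 4, D→slot 3, B→slot 1, H skipped, A skipped, G skipped, C skipped.
Slots: [1:B] [2:E] [3:D] [4:F] [5:I]
Profit = 38 + 77 + 41 + 42 + 50 = 248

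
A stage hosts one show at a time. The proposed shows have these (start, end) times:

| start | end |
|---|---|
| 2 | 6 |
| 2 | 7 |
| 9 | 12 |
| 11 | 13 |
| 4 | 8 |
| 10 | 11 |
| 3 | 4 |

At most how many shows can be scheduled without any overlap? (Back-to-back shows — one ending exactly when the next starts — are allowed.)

By end time: (3,4), (2,6), (2,7), (4,8), (10,11), (9,12), (11,13).
Pick (3,4); next start ≥ 4 → (4,8); next start ≥ 8 → (10,11); next start ≥ 11 → (11,13).
Selected 4 shows.

4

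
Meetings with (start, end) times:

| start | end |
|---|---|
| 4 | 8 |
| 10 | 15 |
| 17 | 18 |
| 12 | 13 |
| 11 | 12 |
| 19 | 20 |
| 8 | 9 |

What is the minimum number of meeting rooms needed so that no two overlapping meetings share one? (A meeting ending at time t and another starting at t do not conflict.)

2

starts: [4, 8, 10, 11, 12, 17, 19]
ends:   [8, 9, 12, 13, 15, 18, 20]
s4→1 e8→0 s8→1 e9→0 s10→1 s11→2  — peak 2.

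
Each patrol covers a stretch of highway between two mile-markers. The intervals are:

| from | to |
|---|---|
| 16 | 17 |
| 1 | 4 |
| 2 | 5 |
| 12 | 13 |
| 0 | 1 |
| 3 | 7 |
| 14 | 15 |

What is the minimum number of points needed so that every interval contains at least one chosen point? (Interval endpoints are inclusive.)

Sorted: [0,1] [1,4] [2,5] [3,7] [12,13] [14,15] [16,17]
{[0,1],[1,4]} hit by 1; {[2,5],[3,7]} hit by 5; {[12,13]} hit by 13; {[14,15]} hit by 15; {[16,17]} hit by 17.
Points: 1, 5, 13, 15, 17 (5 total).

5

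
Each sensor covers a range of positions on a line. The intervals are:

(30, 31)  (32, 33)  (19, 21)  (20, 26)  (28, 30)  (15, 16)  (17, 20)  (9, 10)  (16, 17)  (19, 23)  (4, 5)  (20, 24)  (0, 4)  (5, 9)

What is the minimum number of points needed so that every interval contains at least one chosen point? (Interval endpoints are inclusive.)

6

Process intervals by earliest right end; each time one isn't hit yet, stab at its right endpoint.
Sorted: [0,4] [4,5] [5,9] [9,10] [15,16] [16,17] [17,20] [19,21] [19,23] [20,24] [20,26] [28,30] [30,31] [32,33]
{[0,4],[4,5]} hit by 4; {[5,9],[9,10]} hit by 9; {[15,16],[16,17]} hit by 16; {[17,20],[19,21],[19,23],[20,24],[20,26]} hit by 20; {[28,30],[30,31]} hit by 30; {[32,33]} hit by 33.
Points: 4, 9, 16, 20, 30, 33 (6 total).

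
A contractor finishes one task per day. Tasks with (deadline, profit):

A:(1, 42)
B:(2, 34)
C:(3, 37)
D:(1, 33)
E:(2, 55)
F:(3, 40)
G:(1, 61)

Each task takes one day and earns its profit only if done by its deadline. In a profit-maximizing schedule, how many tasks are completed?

Profit order: G=61 E=55 A=42 F=40 C=37 B=34 D=33
Assign: G→slot 1, E→slot 2, A skipped, F→slot 3, C skipped, B skipped, D skipped.
Slots: [1:G] [2:E] [3:F]
3 of 7 scheduled.

3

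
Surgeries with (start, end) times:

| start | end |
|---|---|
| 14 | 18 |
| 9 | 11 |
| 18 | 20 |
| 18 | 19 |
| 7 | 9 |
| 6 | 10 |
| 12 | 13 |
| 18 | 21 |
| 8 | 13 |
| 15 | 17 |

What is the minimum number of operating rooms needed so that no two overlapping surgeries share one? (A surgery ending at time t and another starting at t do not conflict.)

Events (time:±→running): 6:+→1 7:+→2 8:+→3 … peak 3.

3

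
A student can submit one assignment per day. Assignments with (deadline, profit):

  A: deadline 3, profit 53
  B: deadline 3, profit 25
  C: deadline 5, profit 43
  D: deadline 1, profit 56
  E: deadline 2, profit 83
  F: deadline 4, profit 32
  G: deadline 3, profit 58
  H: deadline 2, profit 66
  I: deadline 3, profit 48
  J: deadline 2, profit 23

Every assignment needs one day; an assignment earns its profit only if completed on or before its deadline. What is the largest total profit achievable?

Sort by profit descending; place each in the latest free slot ≤ its deadline.
By profit: E(d2,83), H(d2,66), G(d3,58), D(d1,56), A(d3,53), I(d3,48), C(d5,43), F(d4,32), B(d3,25), J(d2,23)
E→slot 2; H→slot 1; G→slot 3; D skipped; A skipped; I skipped; C→slot 5; F→slot 4; B skipped; J skipped.
Profit = 66 + 83 + 58 + 32 + 43 = 282

282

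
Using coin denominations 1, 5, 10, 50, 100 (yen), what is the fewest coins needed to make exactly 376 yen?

376 = 3×100 + 1×50 + 2×10 + 1×5 + 1×1
Total coins = 3 + 1 + 2 + 1 + 1 = 8

8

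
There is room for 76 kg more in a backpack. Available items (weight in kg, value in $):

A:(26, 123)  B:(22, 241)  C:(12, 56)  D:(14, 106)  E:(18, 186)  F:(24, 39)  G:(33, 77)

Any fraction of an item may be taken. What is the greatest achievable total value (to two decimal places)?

Sort by value per unit weight and fill in that order.
Ratios (sorted): B 10.95, E 10.33, D 7.57, A 4.73, C 4.67, G 2.33, F 1.62
take B (22 @ 241); take E (18 @ 186); take D (14 @ 106); take 22/26 of A → 104.08. Capacity used 76/76.
Total value = 637.08

637.08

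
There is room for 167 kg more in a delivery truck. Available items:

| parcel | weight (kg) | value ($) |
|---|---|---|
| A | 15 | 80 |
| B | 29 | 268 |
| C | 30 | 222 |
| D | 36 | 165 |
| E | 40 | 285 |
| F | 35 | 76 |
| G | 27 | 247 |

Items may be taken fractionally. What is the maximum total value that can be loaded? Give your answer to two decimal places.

Greedy by value/weight ratio, highest first.
Ratios (sorted): B 9.24, G 9.15, C 7.40, E 7.12, A 5.33, D 4.58, F 2.17
take B (29 @ 268); take G (27 @ 247); take C (30 @ 222); take E (40 @ 285); take A (15 @ 80); take 26/36 of D → 119.17. Capacity used 167/167.
Total value = 1221.17

1221.17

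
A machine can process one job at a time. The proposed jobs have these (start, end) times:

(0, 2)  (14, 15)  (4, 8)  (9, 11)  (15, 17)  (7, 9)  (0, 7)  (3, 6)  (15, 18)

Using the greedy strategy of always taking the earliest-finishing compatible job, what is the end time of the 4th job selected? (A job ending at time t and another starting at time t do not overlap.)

11

By end time: (0,2), (3,6), (0,7), (4,8), (7,9), (9,11), (14,15), (15,17), (15,18).
Pick (0,2); next start ≥ 2 → (3,6); next start ≥ 6 → (7,9); next start ≥ 9 → (9,11); next start ≥ 11 → (14,15); next start ≥ 15 → (15,17).
Selected: (0,2) (3,6) (7,9) (9,11) (14,15) (15,17)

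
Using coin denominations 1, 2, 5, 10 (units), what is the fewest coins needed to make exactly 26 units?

26 = 2×10 + 1×5 + 1×1
Total coins = 2 + 1 + 1 = 4

4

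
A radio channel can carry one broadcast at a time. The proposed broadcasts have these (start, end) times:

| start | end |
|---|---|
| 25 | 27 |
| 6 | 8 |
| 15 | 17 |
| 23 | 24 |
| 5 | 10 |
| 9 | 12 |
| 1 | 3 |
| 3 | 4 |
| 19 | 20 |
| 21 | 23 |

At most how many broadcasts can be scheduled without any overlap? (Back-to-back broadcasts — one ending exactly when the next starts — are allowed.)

9

Order by finish time; keep every interval that doesn't clash with the previous kept one.
By end time: (1,3), (3,4), (6,8), (5,10), (9,12), (15,17), (19,20), (21,23), (23,24), (25,27).
Pick (1,3); next start ≥ 3 → (3,4); next start ≥ 4 → (6,8); next start ≥ 8 → (9,12); next start ≥ 12 → (15,17); next start ≥ 17 → (19,20); next start ≥ 20 → (21,23); next start ≥ 23 → (23,24); next start ≥ 24 → (25,27).
Selected 9 broadcasts.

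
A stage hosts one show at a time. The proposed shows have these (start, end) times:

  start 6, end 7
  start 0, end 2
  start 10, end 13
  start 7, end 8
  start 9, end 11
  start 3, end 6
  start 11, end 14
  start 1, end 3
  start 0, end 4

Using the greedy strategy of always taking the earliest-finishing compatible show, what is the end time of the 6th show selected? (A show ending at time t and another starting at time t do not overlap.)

Sort by end time and greedily take each interval whose start is ≥ the last chosen end.
Sorted by end: (0,2)  (1,3)  (0,4)  (3,6)  (6,7)  (7,8)  (9,11)  (10,13)  (11,14)
take (0,2); skip (1,3); take (3,6); take (6,7); take (7,8); take (9,11); skip (10,13); take (11,14).
Selected: (0,2) (3,6) (6,7) (7,8) (9,11) (11,14)

14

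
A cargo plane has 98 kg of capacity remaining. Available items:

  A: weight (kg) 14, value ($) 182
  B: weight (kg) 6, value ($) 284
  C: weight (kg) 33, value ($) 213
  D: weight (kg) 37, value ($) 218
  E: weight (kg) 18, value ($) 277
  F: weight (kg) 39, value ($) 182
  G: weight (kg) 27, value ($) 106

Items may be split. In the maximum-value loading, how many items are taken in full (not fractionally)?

Order: B (284/6=47.33) > E (277/18=15.39) > A (182/14=13.00) > C (213/33=6.45) > D (218/37=5.89) > F (182/39=4.67) > G (106/27=3.93)
Fill: take B (6 @ 284) → take E (18 @ 277) → take A (14 @ 182) → take C (33 @ 213) → take 27/37 of D → 159.08; 98/98 used.
4 item(s) taken whole; one partial (take 27/37 of D).

4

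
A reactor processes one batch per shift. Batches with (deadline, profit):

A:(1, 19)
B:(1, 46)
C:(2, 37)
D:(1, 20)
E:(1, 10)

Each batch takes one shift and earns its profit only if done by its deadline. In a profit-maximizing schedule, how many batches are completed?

2

Sort by profit descending; place each in the latest free slot ≤ its deadline.
Profit order: B=46 C=37 D=20 A=19 E=10
Assign: B→slot 1, C→slot 2, D skipped, A skipped, E skipped.
Slots: [1:B] [2:C]
2 of 5 scheduled.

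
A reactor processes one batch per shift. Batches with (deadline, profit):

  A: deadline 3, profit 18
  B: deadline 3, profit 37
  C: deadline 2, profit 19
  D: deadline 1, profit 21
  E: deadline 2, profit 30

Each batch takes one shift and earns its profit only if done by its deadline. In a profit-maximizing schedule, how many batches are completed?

By profit: B(d3,37), E(d2,30), D(d1,21), C(d2,19), A(d3,18)
B→slot 3; E→slot 2; D→slot 1; C skipped; A skipped.
3 of 5 scheduled.

3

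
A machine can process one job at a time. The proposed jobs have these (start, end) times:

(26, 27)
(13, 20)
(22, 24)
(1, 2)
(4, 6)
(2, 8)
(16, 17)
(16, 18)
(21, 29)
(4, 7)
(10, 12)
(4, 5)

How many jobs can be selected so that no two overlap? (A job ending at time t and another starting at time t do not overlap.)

6

By end time: (1,2), (4,5), (4,6), (4,7), (2,8), (10,12), (16,17), (16,18), (13,20), (22,24), (26,27), (21,29).
Pick (1,2); next start ≥ 2 → (4,5); next start ≥ 5 → (10,12); next start ≥ 12 → (16,17); next start ≥ 17 → (22,24); next start ≥ 24 → (26,27).
Selected 6 jobs.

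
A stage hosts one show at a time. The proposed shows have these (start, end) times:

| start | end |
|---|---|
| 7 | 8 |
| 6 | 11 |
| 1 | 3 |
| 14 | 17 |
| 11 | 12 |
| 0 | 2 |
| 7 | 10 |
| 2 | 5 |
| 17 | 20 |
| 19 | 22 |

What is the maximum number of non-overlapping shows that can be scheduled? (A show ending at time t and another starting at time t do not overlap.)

6

By end time: (0,2), (1,3), (2,5), (7,8), (7,10), (6,11), (11,12), (14,17), (17,20), (19,22).
Pick (0,2); next start ≥ 2 → (2,5); next start ≥ 5 → (7,8); next start ≥ 8 → (11,12); next start ≥ 12 → (14,17); next start ≥ 17 → (17,20).
Selected 6 shows.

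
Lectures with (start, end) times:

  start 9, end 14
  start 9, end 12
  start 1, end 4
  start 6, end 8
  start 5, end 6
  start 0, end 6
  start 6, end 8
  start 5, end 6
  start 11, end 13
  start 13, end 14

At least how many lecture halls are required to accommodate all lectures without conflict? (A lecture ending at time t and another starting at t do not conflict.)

Events (time:±→running): 0:+→1 1:+→2 4:-→1 5:+→2 5:+→3 … peak 3.

3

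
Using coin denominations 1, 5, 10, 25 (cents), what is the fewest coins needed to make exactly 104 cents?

8

104 − 4×25→4 − 4×1→0
Total coins = 4 + 4 = 8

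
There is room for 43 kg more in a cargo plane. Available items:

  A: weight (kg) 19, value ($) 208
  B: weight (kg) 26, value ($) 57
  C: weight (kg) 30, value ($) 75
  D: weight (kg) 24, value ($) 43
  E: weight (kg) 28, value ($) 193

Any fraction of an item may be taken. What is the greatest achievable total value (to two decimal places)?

Sort by value per unit weight and fill in that order.
Order: A (208/19=10.95) > E (193/28=6.89) > C (75/30=2.50) > B (57/26=2.19) > D (43/24=1.79)
Fill: take A (19 @ 208) → take 24/28 of E → 165.43; 43/43 used.
Total value = 373.43

373.43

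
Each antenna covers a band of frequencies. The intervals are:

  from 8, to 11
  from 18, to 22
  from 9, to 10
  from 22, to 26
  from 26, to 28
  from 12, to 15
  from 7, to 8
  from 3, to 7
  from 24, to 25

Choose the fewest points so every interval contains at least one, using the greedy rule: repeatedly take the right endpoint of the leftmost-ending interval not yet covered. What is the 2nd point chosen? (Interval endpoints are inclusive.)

Process intervals by earliest right end; each time one isn't hit yet, stab at its right endpoint.
Sorted: [3,7] [7,8] [9,10] [8,11] [12,15] [18,22] [24,25] [22,26] [26,28]
{[3,7],[7,8]} hit by 7; {[9,10],[8,11]} hit by 10; {[12,15]} hit by 15; {[18,22]} hit by 22; {[24,25],[22,26]} hit by 25; {[26,28]} hit by 28.
Points: 7, 10, 15, 22, 25, 28 (6 total).

10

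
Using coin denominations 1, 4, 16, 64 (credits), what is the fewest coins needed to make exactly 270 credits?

Use the largest denomination that fits, subtract, and repeat.
270 − 4×64→14 − 3×4→2 − 2×1→0
Total coins = 4 + 3 + 2 = 9

9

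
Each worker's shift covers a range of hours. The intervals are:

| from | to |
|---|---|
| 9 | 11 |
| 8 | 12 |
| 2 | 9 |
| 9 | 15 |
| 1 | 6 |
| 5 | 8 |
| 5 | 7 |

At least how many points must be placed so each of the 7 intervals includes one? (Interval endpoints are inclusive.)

Sort by right endpoint; whenever an interval is uncovered, place a point at its right end.
Sorted: [1,6] [5,7] [5,8] [2,9] [9,11] [8,12] [9,15]
{[1,6],[5,7],[5,8],[2,9]} hit by 6; {[9,11],[8,12],[9,15]} hit by 11.
Points: 6, 11 (2 total).

2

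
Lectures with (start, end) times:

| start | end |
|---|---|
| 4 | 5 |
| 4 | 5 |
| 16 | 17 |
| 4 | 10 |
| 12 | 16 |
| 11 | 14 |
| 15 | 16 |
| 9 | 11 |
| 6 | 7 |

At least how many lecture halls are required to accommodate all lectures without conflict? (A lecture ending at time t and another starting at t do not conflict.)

3

The answer is the maximum number of intervals overlapping at any instant.
starts: [4, 4, 4, 6, 9, 11, 12, 15, 16]
ends:   [5, 5, 7, 10, 11, 14, 16, 16, 17]
s4→1 s4→2 s4→3  — peak 3.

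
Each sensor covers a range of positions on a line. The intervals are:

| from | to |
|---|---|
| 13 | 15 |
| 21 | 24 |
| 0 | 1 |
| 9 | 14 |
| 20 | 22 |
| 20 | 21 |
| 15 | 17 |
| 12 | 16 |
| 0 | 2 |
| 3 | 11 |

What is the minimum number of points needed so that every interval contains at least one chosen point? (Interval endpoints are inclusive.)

By right end: [0,1]  [0,2]  [3,11]  [9,14]  [13,15]  [12,16]  [15,17]  [20,21]  [20,22]  [21,24]
[0,1] uncovered → point at 1; [3,11] uncovered → point at 11; [13,15] uncovered → point at 15; [20,21] uncovered → point at 21.
Points: 1, 11, 15, 21 (4 total).

4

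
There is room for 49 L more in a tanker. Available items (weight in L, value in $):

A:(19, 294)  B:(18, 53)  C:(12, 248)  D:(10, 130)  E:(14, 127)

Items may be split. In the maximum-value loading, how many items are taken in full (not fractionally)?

Order: C (248/12=20.67) > A (294/19=15.47) > D (130/10=13.00) > E (127/14=9.07) > B (53/18=2.94)
Fill: take C (12 @ 248) → take A (19 @ 294) → take D (10 @ 130) → take 8/14 of E → 72.57; 49/49 used.
3 item(s) taken whole; one partial (take 8/14 of E).

3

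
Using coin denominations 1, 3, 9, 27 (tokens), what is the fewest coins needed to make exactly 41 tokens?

5

Greedy: take as many of the largest coin as possible, then repeat with the remainder.
41 = 1×27 + 1×9 + 1×3 + 2×1
Total coins = 1 + 1 + 1 + 2 = 5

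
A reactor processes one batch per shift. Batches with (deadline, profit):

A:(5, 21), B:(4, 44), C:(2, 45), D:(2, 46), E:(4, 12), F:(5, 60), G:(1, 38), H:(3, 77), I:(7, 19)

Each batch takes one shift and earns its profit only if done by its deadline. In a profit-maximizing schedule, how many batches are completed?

6

Take jobs in profit order; each goes to the latest open slot no later than its deadline.
Profit order: H=77 F=60 D=46 C=45 B=44 G=38 A=21 I=19 E=12
Assign: H→slot 3, F→slot 5, D→slot 2, C→slot 1, B→slot 4, G skipped, A skipped, I→slot 7, E skipped.
Slots: [1:C] [2:D] [3:H] [4:B] [5:F] [7:I]
6 of 9 scheduled.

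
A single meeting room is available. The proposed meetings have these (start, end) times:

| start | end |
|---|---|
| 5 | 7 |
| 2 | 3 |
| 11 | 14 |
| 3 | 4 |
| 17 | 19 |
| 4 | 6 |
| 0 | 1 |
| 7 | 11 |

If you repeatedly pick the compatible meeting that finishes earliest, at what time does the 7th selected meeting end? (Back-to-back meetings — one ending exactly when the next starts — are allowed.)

Sort by end time and greedily take each interval whose start is ≥ the last chosen end.
Sorted by end: (0,1)  (2,3)  (3,4)  (4,6)  (5,7)  (7,11)  (11,14)  (17,19)
take (0,1); take (2,3); take (3,4); take (4,6); skip (5,7); take (7,11); take (11,14); take (17,19).
Selected: (0,1) (2,3) (3,4) (4,6) (7,11) (11,14) (17,19)

19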